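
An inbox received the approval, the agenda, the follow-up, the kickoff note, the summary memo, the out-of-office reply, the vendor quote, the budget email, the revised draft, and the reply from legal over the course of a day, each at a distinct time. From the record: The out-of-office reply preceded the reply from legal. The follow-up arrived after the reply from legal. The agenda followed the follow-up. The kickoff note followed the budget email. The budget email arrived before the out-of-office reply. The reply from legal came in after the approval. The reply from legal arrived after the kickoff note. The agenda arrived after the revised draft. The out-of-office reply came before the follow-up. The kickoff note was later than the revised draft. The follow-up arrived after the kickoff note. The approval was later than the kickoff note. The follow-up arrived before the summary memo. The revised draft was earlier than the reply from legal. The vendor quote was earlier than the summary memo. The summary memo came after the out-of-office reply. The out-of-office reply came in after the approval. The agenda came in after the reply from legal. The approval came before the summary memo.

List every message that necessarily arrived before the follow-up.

the approval, the budget email, the kickoff note, the out-of-office reply, the reply from legal, the revised draft

Directly stated before the follow-up: the kickoff note, the out-of-office reply, and the reply from legal.
The approval reaches the follow-up via the approval → the reply from legal → the follow-up.
The budget email reaches the follow-up via the budget email → the out-of-office reply → the follow-up.
The revised draft reaches the follow-up via the revised draft → the kickoff note → the follow-up.
No chain forces the vendor quote (or any of the others) ahead of the follow-up.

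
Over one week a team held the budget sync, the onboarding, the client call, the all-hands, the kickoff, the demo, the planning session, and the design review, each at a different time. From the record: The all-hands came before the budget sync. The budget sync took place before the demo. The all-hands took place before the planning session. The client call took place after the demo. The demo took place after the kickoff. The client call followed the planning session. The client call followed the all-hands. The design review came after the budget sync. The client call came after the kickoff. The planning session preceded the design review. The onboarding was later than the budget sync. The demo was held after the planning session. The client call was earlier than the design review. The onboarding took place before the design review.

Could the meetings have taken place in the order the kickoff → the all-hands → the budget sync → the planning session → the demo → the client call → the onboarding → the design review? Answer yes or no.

yes

Check each stated constraint against the proposed order — e.g. the kickoff is ahead of the client call; the budget sync is ahead of the design review. Every pair is in the required order; nothing is violated.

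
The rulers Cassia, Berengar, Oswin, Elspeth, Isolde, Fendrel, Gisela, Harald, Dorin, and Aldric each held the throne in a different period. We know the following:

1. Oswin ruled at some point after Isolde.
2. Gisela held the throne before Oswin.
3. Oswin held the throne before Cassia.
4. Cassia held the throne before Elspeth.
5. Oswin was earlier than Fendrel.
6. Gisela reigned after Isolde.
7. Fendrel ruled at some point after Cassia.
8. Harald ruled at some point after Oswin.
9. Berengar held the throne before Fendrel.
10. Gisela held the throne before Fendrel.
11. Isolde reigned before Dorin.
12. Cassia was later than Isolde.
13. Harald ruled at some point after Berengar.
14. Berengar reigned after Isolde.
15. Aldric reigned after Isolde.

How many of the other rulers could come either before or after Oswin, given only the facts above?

3

Forced before Oswin: Gisela and Isolde; forced after Oswin: Cassia, Elspeth, Fendrel, and Harald.
That leaves Aldric, Berengar, and Dorin with no forced order relative to Oswin — 3.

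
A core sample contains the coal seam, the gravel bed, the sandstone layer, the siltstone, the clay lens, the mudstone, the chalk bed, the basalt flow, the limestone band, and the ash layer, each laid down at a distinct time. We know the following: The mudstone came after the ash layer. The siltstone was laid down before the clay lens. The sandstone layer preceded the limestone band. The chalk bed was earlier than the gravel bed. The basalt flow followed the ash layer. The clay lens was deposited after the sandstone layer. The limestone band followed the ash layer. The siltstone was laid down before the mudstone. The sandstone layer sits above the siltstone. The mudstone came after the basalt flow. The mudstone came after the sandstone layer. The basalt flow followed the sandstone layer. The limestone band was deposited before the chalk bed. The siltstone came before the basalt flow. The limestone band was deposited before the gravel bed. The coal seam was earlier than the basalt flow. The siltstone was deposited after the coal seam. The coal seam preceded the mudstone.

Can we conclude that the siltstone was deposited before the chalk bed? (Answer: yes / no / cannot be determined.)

Chain the constraints: the siltstone → the sandstone layer → the limestone band → the chalk bed. Each link is directly stated, so the siltstone comes before the chalk bed.

yes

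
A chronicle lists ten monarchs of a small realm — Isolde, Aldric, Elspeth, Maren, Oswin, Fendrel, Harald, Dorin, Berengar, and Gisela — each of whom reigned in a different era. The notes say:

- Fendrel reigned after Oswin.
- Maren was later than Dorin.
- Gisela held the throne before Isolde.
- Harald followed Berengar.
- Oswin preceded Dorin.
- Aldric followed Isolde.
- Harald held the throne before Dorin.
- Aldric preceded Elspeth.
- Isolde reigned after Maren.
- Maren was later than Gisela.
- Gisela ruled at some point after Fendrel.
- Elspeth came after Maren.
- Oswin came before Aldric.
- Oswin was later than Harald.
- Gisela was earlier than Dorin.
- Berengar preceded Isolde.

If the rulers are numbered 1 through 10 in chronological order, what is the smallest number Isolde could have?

8

Berengar, Dorin, Fendrel, Gisela, Harald, Maren, and Oswin must all come before Isolde — 7 forced predecessors.
Nothing else is forced ahead of Isolde, so their earliest slot is position 7 + 1 = 8.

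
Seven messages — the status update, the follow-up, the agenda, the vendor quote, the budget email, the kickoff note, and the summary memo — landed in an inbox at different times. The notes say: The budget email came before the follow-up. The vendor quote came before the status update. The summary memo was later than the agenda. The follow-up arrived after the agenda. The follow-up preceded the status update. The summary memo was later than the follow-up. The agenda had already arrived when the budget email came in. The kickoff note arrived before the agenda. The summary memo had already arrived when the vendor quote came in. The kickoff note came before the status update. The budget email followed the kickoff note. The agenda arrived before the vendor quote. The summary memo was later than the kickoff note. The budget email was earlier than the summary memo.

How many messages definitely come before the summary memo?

Directly stated before the summary memo: the agenda, the budget email, the follow-up, and the kickoff note.
That's the agenda, the budget email, the follow-up, and the kickoff note — 4 in all.

4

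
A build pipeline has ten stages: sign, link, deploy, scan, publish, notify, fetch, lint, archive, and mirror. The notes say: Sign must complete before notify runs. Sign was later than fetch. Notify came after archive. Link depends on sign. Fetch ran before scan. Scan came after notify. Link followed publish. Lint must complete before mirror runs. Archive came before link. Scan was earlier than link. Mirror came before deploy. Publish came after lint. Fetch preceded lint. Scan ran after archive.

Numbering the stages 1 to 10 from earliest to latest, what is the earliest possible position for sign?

Fetch must come before sign — 1 forced predecessor.
Nothing else is forced ahead of sign, so its earliest slot is position 1 + 1 = 2.

2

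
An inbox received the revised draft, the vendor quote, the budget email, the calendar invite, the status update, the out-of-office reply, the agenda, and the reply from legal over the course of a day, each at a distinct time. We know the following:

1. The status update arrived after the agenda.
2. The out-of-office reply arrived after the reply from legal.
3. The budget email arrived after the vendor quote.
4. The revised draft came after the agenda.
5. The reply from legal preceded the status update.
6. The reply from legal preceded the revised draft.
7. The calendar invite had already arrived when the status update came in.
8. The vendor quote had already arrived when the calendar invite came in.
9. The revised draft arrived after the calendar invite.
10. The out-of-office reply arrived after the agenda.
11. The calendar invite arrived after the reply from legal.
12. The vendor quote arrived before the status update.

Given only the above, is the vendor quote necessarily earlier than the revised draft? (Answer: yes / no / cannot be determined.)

yes

Chain the constraints: the vendor quote → the calendar invite → the revised draft. Each link is directly stated, so the vendor quote comes before the revised draft.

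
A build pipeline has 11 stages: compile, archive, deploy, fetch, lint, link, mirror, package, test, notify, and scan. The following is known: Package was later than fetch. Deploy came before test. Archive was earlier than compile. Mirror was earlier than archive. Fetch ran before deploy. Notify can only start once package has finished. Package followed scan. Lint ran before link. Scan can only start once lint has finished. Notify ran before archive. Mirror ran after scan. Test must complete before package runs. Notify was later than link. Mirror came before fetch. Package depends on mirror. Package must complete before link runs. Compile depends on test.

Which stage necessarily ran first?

Lint has a chain of constraints placing it before every other stage, so lint must be first.

lint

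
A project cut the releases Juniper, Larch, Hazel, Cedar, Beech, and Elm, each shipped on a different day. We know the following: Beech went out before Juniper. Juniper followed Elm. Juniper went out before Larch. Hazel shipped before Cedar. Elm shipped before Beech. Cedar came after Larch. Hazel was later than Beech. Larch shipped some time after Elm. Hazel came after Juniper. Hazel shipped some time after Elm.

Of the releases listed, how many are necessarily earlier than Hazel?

Directly stated before Hazel: Beech, Elm, and Juniper.
No chain forces Cedar (or any of the others) ahead of Hazel.
That's Beech, Elm, and Juniper — 3 in all.

3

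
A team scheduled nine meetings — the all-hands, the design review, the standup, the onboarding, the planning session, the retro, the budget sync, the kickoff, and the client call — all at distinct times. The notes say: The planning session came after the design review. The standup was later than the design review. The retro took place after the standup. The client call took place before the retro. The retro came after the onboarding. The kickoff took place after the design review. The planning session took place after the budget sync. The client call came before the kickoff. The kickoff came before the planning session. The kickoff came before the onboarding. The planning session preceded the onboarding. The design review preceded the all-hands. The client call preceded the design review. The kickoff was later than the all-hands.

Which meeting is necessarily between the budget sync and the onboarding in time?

Tracing the constraints gives the budget sync → the planning session → the onboarding, so the planning session sits after the budget sync and before the onboarding.
No other meeting is forced both after the budget sync and before the onboarding.

the planning session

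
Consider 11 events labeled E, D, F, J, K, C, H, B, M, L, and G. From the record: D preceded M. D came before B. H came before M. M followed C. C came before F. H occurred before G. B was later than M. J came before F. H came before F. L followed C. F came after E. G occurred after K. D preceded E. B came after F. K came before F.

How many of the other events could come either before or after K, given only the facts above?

7

Forced after K: B, F, and G.
That leaves C, D, E, H, J, L, and M with no forced order relative to K — 7.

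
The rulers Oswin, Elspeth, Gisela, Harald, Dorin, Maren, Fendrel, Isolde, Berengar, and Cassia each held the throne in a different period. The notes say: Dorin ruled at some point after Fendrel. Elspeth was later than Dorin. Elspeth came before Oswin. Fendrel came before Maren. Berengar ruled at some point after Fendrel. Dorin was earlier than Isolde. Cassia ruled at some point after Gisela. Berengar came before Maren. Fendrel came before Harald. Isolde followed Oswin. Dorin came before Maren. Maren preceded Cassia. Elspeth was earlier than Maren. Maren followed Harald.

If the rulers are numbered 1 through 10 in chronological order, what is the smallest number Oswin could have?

4

Dorin, Elspeth, and Fendrel must all come before Oswin — 3 forced predecessors.
Nothing else is forced ahead of Oswin, so their earliest slot is position 3 + 1 = 4.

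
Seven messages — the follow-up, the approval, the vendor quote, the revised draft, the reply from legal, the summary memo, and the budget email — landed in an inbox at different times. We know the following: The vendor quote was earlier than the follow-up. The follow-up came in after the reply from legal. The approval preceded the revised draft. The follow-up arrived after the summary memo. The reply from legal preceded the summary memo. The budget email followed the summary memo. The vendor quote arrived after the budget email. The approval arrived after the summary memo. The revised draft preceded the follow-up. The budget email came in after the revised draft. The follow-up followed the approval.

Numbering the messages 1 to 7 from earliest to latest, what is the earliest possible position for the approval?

The reply from legal and the summary memo must both come before the approval — 2 forced predecessors.
Nothing else is forced ahead of the approval, so its earliest slot is position 2 + 1 = 3.

3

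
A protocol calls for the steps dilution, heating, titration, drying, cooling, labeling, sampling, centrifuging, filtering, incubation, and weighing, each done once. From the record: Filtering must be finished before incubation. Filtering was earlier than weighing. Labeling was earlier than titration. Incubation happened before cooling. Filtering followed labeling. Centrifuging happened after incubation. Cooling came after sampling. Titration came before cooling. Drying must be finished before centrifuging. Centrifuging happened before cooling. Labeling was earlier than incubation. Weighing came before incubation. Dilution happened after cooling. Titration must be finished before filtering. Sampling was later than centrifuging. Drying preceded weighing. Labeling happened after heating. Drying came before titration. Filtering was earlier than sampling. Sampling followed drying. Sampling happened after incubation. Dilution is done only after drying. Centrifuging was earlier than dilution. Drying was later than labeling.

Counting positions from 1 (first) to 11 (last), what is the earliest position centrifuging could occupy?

Drying, filtering, heating, incubation, labeling, titration, and weighing must all come before centrifuging — 7 forced predecessors.
Nothing else is forced ahead of centrifuging, so its earliest slot is position 7 + 1 = 8.

8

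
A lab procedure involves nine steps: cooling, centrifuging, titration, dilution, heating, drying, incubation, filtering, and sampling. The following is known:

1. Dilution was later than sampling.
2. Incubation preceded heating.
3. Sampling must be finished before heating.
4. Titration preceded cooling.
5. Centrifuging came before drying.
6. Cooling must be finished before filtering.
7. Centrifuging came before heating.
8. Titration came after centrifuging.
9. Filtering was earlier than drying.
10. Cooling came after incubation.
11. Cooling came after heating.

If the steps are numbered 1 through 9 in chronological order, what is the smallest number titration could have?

Centrifuging must come before titration — 1 forced predecessor.
Nothing else is forced ahead of titration, so its earliest slot is position 1 + 1 = 2.

2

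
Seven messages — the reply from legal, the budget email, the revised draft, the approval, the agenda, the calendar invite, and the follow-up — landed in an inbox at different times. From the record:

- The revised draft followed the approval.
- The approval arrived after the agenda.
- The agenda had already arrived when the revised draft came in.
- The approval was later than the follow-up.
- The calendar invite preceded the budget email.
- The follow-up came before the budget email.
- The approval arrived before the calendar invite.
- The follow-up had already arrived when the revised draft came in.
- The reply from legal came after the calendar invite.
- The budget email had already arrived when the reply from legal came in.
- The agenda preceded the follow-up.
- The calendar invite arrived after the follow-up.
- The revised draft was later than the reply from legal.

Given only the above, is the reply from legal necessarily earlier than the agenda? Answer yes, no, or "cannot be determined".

no

Tracing the constraints gives the agenda → the follow-up → the budget email → the reply from legal, so the agenda must come before the reply from legal.
That means the reply from legal cannot be before the agenda.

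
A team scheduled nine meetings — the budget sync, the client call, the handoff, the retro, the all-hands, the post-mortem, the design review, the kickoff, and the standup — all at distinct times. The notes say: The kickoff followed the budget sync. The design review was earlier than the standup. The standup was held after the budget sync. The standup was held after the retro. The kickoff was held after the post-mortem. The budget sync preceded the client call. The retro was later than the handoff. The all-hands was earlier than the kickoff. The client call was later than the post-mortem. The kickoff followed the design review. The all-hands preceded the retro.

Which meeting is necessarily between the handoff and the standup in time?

Tracing the constraints gives the handoff → the retro → the standup, so the retro sits after the handoff and before the standup.
No other meeting is forced both after the handoff and before the standup.

the retro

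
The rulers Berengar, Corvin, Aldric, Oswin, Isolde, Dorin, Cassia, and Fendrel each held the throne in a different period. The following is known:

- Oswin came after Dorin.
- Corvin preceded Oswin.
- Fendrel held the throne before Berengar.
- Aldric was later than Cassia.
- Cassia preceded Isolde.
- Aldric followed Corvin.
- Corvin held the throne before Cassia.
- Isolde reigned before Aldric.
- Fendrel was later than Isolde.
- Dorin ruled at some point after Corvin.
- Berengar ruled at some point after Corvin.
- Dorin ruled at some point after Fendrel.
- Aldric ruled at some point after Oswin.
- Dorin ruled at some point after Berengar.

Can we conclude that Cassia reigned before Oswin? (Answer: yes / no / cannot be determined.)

yes

Chain the constraints: Cassia → Isolde → Fendrel → Dorin → Oswin. Each link is directly stated, so Cassia comes before Oswin.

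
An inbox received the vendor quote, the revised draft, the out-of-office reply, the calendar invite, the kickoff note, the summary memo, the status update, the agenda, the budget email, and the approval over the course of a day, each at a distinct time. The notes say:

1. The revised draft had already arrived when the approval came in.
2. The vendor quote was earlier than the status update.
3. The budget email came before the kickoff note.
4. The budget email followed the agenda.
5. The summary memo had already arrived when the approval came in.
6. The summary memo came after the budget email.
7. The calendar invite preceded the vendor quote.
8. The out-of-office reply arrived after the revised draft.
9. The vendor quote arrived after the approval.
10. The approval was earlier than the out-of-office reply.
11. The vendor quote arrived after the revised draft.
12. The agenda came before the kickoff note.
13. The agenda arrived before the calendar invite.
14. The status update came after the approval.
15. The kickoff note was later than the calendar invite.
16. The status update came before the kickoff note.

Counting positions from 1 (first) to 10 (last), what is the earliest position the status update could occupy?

8

The agenda, the approval, the budget email, the calendar invite, the revised draft, the summary memo, and the vendor quote must all come before the status update — 7 forced predecessors.
Nothing else is forced ahead of the status update, so its earliest slot is position 7 + 1 = 8.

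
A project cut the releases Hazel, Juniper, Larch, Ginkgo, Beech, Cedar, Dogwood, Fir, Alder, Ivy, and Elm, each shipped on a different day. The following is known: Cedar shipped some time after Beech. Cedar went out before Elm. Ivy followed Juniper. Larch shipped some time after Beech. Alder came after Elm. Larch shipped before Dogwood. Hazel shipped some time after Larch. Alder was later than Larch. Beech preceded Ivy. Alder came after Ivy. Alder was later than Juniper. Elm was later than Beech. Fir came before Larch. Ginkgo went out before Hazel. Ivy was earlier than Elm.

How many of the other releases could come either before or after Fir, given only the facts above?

6

Forced after Fir: Alder, Dogwood, Hazel, and Larch.
That leaves Beech, Cedar, Elm, Ginkgo, Ivy, and Juniper with no forced order relative to Fir — 6.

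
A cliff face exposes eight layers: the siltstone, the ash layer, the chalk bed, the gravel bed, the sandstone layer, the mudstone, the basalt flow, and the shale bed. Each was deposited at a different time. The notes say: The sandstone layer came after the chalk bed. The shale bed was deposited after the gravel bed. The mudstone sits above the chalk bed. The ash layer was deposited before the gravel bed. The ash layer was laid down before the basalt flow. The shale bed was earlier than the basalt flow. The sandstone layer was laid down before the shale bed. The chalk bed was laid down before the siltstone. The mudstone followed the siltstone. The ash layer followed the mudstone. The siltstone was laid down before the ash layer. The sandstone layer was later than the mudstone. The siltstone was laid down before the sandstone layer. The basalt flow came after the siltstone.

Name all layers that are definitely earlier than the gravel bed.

Directly stated before the gravel bed: the ash layer.
The chalk bed reaches the gravel bed via the chalk bed → the mudstone → the ash layer → the gravel bed.
The mudstone reaches the gravel bed via the mudstone → the ash layer → the gravel bed.
The siltstone reaches the gravel bed via the siltstone → the ash layer → the gravel bed.
No chain forces the sandstone layer (or any of the others) ahead of the gravel bed.

the ash layer, the chalk bed, the mudstone, the siltstone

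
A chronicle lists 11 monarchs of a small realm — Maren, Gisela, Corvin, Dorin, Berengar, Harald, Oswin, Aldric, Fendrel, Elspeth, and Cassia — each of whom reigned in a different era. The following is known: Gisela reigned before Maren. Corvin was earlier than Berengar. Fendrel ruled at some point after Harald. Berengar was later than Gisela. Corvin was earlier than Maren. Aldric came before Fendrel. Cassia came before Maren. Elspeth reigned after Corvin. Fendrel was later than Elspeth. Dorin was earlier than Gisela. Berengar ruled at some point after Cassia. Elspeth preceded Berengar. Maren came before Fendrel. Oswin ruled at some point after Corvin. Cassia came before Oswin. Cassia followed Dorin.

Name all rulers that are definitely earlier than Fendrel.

Aldric, Cassia, Corvin, Dorin, Elspeth, Gisela, Harald, Maren

Directly stated before Fendrel: Aldric, Elspeth, Harald, and Maren.
Cassia reaches Fendrel via Cassia → Maren → Fendrel.
Corvin reaches Fendrel via Corvin → Elspeth → Fendrel.
Dorin reaches Fendrel via Dorin → Cassia → Maren → Fendrel.
Likewise Gisela reaches Fendrel by chaining the stated constraints.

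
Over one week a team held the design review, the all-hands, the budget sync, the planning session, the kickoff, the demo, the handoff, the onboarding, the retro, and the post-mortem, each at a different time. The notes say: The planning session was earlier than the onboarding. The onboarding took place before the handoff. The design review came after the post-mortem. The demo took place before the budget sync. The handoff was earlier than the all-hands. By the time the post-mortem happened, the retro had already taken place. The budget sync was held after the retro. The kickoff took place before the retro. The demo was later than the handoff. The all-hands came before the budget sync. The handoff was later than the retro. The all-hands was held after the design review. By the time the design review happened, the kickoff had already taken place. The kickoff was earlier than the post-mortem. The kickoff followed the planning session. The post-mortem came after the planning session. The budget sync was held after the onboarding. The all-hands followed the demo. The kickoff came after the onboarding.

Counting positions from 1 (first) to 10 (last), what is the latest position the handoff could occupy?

The handoff must come before the all-hands, the budget sync, and the demo — 3 meetings forced after it.
Everything else can be placed before the handoff in some valid order, so the handoff can sit as late as position 10 − 3 = 7.

7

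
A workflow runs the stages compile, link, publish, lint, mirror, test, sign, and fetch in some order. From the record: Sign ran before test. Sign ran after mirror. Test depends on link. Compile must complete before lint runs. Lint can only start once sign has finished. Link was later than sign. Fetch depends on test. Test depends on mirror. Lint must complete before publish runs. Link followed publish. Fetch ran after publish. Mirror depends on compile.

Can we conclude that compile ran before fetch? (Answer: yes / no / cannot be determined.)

Chain the constraints: compile → lint → publish → fetch. Each link is directly stated, so compile comes before fetch.

yes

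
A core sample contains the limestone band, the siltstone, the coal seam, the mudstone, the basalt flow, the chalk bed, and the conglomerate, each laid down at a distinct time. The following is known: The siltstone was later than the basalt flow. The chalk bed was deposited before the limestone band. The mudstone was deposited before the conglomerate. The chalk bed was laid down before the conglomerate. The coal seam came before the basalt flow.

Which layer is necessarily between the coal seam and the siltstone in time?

the basalt flow

Tracing the constraints gives the coal seam → the basalt flow → the siltstone, so the basalt flow sits after the coal seam and before the siltstone.
No other layer is forced both after the coal seam and before the siltstone.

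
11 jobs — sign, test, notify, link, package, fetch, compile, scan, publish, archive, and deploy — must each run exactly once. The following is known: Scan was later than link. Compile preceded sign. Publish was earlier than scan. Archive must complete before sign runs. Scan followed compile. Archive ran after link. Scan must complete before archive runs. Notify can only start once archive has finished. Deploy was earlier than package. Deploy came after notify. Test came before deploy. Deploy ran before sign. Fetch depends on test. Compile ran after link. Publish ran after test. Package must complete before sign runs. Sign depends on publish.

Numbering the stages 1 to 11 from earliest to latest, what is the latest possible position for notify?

Notify must come before deploy, package, and sign — 3 stages forced after it.
Everything else can be placed before notify in some valid order, so notify can sit as late as position 11 − 3 = 8.

8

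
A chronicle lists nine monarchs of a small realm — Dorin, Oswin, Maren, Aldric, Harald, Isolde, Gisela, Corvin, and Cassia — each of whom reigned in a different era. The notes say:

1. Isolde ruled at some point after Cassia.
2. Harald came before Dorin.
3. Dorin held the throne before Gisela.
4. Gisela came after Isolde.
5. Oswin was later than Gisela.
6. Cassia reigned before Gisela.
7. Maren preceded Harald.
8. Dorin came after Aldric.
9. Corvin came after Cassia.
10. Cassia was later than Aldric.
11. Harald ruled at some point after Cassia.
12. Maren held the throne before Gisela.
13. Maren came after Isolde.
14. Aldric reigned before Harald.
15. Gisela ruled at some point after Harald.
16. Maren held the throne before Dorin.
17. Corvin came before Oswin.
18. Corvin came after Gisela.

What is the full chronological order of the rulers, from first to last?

Aldric, Cassia, Isolde, Maren, Harald, Dorin, Gisela, Corvin, Oswin

The constraints fix every adjacent pair, so only one ordering works:
Aldric → Cassia → Isolde → Maren → Harald → Dorin → Gisela → Corvin → Oswin.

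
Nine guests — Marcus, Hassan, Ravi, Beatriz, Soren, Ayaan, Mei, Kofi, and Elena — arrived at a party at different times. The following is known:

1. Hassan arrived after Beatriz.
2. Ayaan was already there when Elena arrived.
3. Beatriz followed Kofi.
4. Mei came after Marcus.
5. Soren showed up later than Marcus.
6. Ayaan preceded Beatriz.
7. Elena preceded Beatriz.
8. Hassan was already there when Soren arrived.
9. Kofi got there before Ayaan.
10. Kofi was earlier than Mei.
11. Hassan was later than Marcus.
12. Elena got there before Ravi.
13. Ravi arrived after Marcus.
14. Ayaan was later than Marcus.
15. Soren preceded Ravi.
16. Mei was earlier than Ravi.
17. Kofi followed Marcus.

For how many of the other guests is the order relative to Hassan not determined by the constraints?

1

Forced before Hassan: Ayaan, Beatriz, Elena, Kofi, and Marcus; forced after Hassan: Ravi and Soren.
That leaves Mei with no forced order relative to Hassan — 1.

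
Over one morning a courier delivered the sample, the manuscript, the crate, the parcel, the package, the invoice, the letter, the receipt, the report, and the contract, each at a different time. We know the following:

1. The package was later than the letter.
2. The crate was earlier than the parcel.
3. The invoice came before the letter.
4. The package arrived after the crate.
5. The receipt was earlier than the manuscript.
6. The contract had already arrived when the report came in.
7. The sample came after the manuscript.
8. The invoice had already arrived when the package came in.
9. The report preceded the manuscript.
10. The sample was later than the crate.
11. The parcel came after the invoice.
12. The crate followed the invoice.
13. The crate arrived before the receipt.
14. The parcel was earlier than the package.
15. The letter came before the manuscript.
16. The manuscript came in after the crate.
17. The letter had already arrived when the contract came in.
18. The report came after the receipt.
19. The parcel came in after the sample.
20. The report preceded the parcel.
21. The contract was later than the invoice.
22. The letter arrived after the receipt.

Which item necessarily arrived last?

the package

Every other item has a chain of constraints placing it before the package, so the package is last.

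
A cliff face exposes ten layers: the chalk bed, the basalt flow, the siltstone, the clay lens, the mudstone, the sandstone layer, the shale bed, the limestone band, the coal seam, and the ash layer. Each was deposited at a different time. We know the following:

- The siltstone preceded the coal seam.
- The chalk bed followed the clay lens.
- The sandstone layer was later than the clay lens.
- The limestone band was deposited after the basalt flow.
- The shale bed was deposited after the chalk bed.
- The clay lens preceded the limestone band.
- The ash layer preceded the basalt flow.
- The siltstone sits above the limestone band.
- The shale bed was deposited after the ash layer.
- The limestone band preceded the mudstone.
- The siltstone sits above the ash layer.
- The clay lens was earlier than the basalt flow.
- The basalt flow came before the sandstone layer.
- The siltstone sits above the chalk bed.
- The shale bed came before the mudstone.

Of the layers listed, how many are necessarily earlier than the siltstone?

Directly stated before the siltstone: the ash layer, the chalk bed, and the limestone band.
The basalt flow reaches the siltstone via the basalt flow → the limestone band → the siltstone.
The clay lens reaches the siltstone via the clay lens → the chalk bed → the siltstone.
That's the ash layer, the basalt flow, the chalk bed, the clay lens, and the limestone band — 5 in all.

5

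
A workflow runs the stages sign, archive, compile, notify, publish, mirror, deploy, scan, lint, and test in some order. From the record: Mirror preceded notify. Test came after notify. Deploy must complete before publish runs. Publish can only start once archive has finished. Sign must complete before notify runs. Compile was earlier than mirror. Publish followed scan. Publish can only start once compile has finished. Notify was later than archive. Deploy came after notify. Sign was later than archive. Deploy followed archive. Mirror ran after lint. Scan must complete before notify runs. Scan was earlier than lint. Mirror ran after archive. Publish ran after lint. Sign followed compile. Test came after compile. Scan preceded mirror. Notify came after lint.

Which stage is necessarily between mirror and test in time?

Tracing the constraints gives mirror → notify → test, so notify sits after mirror and before test.
No other stage is forced both after mirror and before test.

notify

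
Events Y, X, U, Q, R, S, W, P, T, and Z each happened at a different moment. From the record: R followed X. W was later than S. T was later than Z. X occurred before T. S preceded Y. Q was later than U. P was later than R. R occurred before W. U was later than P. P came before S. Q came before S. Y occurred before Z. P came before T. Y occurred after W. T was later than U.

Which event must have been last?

T

Every other event has a chain of constraints placing it before T, so T is last.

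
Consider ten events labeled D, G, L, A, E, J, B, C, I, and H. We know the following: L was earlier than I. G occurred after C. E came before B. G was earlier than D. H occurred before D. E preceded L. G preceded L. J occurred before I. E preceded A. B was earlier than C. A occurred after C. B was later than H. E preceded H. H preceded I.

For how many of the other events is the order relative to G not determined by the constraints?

Forced before G: B, C, E, and H; forced after G: D, I, and L.
That leaves A and J with no forced order relative to G — 2.

2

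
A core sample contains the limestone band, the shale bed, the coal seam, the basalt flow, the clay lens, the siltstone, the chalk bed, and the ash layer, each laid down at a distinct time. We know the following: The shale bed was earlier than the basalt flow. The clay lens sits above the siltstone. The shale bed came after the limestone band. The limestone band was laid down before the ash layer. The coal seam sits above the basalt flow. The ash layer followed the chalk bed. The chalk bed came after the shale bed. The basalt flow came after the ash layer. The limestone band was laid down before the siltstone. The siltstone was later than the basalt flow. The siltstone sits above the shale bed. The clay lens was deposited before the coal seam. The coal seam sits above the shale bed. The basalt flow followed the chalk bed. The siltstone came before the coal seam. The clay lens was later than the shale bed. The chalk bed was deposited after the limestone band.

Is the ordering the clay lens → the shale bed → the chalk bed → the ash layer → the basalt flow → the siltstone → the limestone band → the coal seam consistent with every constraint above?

The constraints require the siltstone before the clay lens, but in the proposed sequence the clay lens appears ahead of the siltstone. That one violation is enough.

no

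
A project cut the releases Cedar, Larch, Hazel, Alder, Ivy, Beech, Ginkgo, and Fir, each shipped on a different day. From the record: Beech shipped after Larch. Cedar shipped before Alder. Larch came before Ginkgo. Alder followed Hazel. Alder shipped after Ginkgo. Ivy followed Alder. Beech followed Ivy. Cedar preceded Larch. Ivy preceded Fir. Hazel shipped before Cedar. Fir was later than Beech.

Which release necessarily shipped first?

Hazel

Hazel has a chain of constraints placing it before every other release, so Hazel must be first.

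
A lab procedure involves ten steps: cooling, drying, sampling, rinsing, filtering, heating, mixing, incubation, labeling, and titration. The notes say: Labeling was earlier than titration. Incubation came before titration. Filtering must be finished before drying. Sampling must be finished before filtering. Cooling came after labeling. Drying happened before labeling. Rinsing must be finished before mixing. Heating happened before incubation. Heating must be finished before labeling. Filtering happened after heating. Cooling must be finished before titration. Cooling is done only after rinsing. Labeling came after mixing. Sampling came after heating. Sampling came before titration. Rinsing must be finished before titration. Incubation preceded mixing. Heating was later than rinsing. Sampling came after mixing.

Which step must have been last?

Every other step has a chain of constraints placing it before titration, so titration is last.

titration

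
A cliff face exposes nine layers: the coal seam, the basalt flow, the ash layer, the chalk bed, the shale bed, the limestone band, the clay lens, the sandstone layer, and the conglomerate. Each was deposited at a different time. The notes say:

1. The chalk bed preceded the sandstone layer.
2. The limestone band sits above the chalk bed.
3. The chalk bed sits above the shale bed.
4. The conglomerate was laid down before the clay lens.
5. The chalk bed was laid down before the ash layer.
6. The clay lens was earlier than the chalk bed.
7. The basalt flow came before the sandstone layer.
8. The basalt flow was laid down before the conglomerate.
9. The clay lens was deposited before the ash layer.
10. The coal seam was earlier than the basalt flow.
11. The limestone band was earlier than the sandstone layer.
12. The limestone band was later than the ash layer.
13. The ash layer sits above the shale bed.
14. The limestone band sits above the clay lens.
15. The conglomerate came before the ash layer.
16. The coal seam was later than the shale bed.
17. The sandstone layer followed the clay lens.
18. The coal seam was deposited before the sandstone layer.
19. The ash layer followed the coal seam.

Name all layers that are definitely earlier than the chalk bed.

the basalt flow, the clay lens, the coal seam, the conglomerate, the shale bed

Directly stated before the chalk bed: the clay lens and the shale bed.
The basalt flow reaches the chalk bed via the basalt flow → the conglomerate → the clay lens → the chalk bed.
The coal seam reaches the chalk bed via the coal seam → the basalt flow → the conglomerate → the clay lens → the chalk bed.
The conglomerate reaches the chalk bed via the conglomerate → the clay lens → the chalk bed.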